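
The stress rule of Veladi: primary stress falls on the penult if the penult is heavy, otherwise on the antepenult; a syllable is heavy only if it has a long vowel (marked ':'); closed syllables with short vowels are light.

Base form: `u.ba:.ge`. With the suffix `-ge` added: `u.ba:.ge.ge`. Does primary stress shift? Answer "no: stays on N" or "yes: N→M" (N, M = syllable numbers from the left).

Base `u.ba:.ge` (3 syllables):
  Weights: 1 u L, 2 ba: H, 3 ge L.
  The penult (syllable 2, ba:) is heavy, so it takes stress.
  → primary stress on syllable 2.
Suffixed `u.ba:.ge.ge` (4 syllables):
  Weights: 2 ba: H, 3 ge L, 4 ge L.
  The penult (syllable 3, ge) is light, so stress falls on the antepenult (syllable 2, ba:).
  → primary stress on syllable 2.

no: stays on 2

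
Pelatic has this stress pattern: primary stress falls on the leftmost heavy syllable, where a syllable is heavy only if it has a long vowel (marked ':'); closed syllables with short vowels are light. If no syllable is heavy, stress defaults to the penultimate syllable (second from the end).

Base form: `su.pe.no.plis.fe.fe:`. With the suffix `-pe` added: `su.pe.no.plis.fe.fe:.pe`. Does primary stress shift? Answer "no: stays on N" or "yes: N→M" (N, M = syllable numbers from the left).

Base `su.pe.no.plis.fe.fe:` (6 syllables):
  Weights: 1 su L, 2 pe L, 3 no L, 4 plis L, 5 fe L, 6 fe: H.
  Heavy syllables in the domain: 6. The leftmost is syllable 6 (fe:).
  → primary stress on syllable 6.
Suffixed `su.pe.no.plis.fe.fe:.pe` (7 syllables):
  Weights: 1 su L, 2 pe L, 3 no L, 4 plis L, 5 fe L, 6 fe: H, 7 pe L.
  Heavy syllables in the domain: 6. The leftmost is syllable 6 (fe:).
  → primary stress on syllable 6.

no: stays on 6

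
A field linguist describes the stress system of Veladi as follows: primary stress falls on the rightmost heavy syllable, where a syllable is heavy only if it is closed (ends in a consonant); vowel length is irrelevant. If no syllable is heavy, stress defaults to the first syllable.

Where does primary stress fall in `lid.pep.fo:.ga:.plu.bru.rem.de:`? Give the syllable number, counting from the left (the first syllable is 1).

7

Weights: 1 lid H, 2 pep H, 3 fo: L, 4 ga: L, 5 plu L, 6 bru L, 7 rem H, 8 de: L.
Heavy syllables in the domain: 1, 2, 7. The rightmost is syllable 7 (rem).
Primary stress: syllable 7 → lid.pep.fo:.ga:.plu.bru.ˈrem.de:.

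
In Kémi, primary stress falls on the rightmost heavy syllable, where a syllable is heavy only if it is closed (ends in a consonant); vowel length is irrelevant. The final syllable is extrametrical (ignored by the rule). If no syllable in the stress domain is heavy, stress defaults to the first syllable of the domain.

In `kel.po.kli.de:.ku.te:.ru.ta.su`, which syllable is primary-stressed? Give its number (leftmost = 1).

1

The final syllable (9, su) is extrametrical; the stress domain is syllables 1–8.
Weights: 1 kel H, 2 po L, 3 kli L, 4 de: L, 5 ku L, 6 te: L, 7 ru L, 8 ta L.
Heavy syllables in the domain: 1. The rightmost is syllable 1 (kel).
Primary stress: syllable 1 → ˈkel.po.kli.de:.ku.te:.ru.ta.su.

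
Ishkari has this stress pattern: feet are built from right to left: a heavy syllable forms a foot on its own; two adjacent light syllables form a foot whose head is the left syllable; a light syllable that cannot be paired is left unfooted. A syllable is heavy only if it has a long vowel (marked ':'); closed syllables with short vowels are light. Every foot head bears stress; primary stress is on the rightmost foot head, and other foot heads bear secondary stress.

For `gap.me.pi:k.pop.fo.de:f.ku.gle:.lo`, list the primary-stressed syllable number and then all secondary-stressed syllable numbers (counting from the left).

primary 8, secondary 1, 3, 4, 6

Weights: 1 gap L, 2 me L, 3 pi:k H, 4 pop L, 5 fo L, 6 de:f H, 7 ku L, 8 gle: H, 9 lo L.
Parse right to left (heavy = foot alone; LL = one foot; stranded L unfooted): (ˈgap.me) (ˈpi:k) (ˈpop.fo) (ˈde:f) ku (ˈgle:) lo.
Foot heads: 1, 3, 4, 6, 8.
Primary stress on the rightmost head = syllable 8.
Secondary stress on 1, 3, 4, 6: ˌgap.me.ˌpi:k.ˌpop.fo.ˌde:f.ku.ˈgle:.lo.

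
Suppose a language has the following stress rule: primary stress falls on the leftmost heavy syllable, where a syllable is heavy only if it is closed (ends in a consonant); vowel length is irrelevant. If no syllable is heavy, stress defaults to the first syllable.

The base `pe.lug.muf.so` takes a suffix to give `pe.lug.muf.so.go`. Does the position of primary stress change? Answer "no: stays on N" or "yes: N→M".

no: stays on 2

Base `pe.lug.muf.so` (4 syllables):
  Weights: 1 pe L, 2 lug H, 3 muf H, 4 so L.
  Heavy syllables in the domain: 2, 3. The leftmost is syllable 2 (lug).
  → primary stress on syllable 2.
Suffixed `pe.lug.muf.so.go` (5 syllables):
  Weights: 1 pe L, 2 lug H, 3 muf H, 4 so L, 5 go L.
  Heavy syllables in the domain: 2, 3. The leftmost is syllable 2 (lug).
  → primary stress on syllable 2.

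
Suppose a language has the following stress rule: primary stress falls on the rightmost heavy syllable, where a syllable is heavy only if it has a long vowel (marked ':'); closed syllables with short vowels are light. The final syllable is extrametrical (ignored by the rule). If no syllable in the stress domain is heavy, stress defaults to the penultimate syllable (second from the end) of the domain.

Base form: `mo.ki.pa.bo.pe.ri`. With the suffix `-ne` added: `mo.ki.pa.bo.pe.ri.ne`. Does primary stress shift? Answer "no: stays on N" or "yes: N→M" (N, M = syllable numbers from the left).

yes: 4→5

Base `mo.ki.pa.bo.pe.ri` (6 syllables):
  The final syllable (6, ri) is extrametrical; the stress domain is syllables 1–5.
  Weights: 1 mo L, 2 ki L, 3 pa L, 4 bo L, 5 pe L.
  No heavy syllable in the domain; default to the penultimate syllable (second from the end) of the domain = syllable 4.
  → primary stress on syllable 4.
Suffixed `mo.ki.pa.bo.pe.ri.ne` (7 syllables):
  The final syllable (7, ne) is extrametrical; the stress domain is syllables 1–6.
  Weights: 1 mo L, 2 ki L, 3 pa L, 4 bo L, 5 pe L, 6 ri L.
  No heavy syllable in the domain; default to the penultimate syllable (second from the end) of the domain = syllable 5.
  → primary stress on syllable 5.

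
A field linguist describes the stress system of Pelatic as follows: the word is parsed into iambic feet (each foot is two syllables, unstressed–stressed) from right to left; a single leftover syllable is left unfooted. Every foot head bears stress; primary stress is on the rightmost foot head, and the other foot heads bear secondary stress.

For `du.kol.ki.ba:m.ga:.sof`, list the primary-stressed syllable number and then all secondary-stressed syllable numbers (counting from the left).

Parse right to left into iambic (σˈσ) feet: (du.ˈkol) (ki.ˈba:m) (ga:.ˈsof).
Foot heads (stressed positions): 2, 4, 6.
End Rule Rightmost: primary stress on the rightmost head = syllable 6.
Secondary stress on 2, 4: du.ˌkol.ki.ˌba:m.ga:.ˈsof.

primary 6, secondary 2, 4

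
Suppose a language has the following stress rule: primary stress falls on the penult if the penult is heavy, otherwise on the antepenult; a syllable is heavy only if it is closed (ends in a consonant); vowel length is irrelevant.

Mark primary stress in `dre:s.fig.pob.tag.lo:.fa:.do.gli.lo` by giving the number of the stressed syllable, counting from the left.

Weights: 7 do L, 8 gli L, 9 lo L.
The penult (syllable 8, gli) is light, so stress falls on the antepenult (syllable 7, do).
Primary stress: syllable 7 → dre:s.fig.pob.tag.lo:.fa:.ˈdo.gli.lo.

7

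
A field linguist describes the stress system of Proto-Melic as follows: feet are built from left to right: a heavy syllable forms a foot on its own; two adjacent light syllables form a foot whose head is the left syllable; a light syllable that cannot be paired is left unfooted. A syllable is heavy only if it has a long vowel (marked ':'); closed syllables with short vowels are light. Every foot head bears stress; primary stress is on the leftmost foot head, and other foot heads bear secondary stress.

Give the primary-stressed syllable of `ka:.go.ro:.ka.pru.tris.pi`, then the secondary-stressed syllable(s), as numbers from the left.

Weights: 1 ka: H, 2 go L, 3 ro: H, 4 ka L, 5 pru L, 6 tris L, 7 pi L.
Parse left to right (heavy = foot alone; LL = one foot; stranded L unfooted): (ˈka:) go (ˈro:) (ˈka.pru) (ˈtris.pi).
Foot heads: 1, 3, 4, 6.
Primary stress on the leftmost head = syllable 1.
Secondary stress on 3, 4, 6: ˈka:.go.ˌro:.ˌka.pru.ˌtris.pi.

primary 1, secondary 3, 4, 6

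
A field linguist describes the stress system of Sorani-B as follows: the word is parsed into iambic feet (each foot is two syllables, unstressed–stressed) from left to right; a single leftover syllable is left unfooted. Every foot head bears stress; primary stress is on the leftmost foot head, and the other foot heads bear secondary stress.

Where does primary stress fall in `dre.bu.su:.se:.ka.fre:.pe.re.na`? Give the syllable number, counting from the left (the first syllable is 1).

2

Parse left to right into iambic (σˈσ) feet: (dre.ˈbu) (su:.ˈse:) (ka.ˈfre:) (pe.ˈre) na. Syllable 9 is left unfooted.
Foot heads (stressed positions): 2, 4, 6, 8.
End Rule Leftmost: primary stress on the leftmost head = syllable 2.
Primary stress: syllable 2 → dre.ˈbu.su:.se:.ka.fre:.pe.re.na.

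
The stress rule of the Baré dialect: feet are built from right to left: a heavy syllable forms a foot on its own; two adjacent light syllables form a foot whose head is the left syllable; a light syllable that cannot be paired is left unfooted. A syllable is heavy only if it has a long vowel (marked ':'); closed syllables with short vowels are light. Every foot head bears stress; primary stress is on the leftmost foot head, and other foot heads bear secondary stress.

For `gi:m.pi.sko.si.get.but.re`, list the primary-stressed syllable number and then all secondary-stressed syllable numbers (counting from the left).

Weights: 1 gi:m H, 2 pi L, 3 sko L, 4 si L, 5 get L, 6 but L, 7 re L.
Parse right to left (heavy = foot alone; LL = one foot; stranded L unfooted): (ˈgi:m) (ˈpi.sko) (ˈsi.get) (ˈbut.re).
Foot heads: 1, 2, 4, 6.
Primary stress on the leftmost head = syllable 1.
Secondary stress on 2, 4, 6: ˈgi:m.ˌpi.sko.ˌsi.get.ˌbut.re.

primary 1, secondary 2, 4, 6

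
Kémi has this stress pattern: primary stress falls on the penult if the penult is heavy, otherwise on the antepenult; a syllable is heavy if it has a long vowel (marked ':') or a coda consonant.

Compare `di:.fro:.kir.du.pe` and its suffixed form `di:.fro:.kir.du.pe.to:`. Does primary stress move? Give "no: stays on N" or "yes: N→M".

Base `di:.fro:.kir.du.pe` (5 syllables):
  Weights: 3 kir H, 4 du L, 5 pe L.
  The penult (syllable 4, du) is light, so stress falls on the antepenult (syllable 3, kir).
  → primary stress on syllable 3.
Suffixed `di:.fro:.kir.du.pe.to:` (6 syllables):
  Weights: 4 du L, 5 pe L, 6 to: H.
  The penult (syllable 5, pe) is light, so stress falls on the antepenult (syllable 4, du).
  → primary stress on syllable 4.

yes: 3→4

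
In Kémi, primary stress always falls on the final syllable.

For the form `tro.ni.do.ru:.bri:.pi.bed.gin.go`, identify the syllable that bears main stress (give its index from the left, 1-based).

9

The word has 9 syllables; the final syllable is syllable 9 (go).
Primary stress: syllable 9 → tro.ni.do.ru:.bri:.pi.bed.gin.ˈgo.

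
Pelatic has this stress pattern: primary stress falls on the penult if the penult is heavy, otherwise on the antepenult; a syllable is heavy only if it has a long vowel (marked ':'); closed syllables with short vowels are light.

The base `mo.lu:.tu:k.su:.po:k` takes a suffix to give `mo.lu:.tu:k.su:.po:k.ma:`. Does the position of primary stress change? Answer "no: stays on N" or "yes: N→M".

Base `mo.lu:.tu:k.su:.po:k` (5 syllables):
  Weights: 3 tu:k H, 4 su: H, 5 po:k H.
  The penult (syllable 4, su:) is heavy, so it takes stress.
  → primary stress on syllable 4.
Suffixed `mo.lu:.tu:k.su:.po:k.ma:` (6 syllables):
  Weights: 4 su: H, 5 po:k H, 6 ma: H.
  The penult (syllable 5, po:k) is heavy, so it takes stress.
  → primary stress on syllable 5.

yes: 4→5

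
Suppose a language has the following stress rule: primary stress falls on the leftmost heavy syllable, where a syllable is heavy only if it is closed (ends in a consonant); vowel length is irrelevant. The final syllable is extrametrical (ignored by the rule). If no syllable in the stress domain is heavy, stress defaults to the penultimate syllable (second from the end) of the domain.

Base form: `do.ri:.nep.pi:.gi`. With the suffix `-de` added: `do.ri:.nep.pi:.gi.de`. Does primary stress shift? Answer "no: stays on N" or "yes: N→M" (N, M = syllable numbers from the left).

Base `do.ri:.nep.pi:.gi` (5 syllables):
  The final syllable (5, gi) is extrametrical; the stress domain is syllables 1–4.
  Weights: 1 do L, 2 ri: L, 3 nep H, 4 pi: L.
  Heavy syllables in the domain: 3. The leftmost is syllable 3 (nep).
  → primary stress on syllable 3.
Suffixed `do.ri:.nep.pi:.gi.de` (6 syllables):
  The final syllable (6, de) is extrametrical; the stress domain is syllables 1–5.
  Weights: 1 do L, 2 ri: L, 3 nep H, 4 pi: L, 5 gi L.
  Heavy syllables in the domain: 3. The leftmost is syllable 3 (nep).
  → primary stress on syllable 3.

no: stays on 3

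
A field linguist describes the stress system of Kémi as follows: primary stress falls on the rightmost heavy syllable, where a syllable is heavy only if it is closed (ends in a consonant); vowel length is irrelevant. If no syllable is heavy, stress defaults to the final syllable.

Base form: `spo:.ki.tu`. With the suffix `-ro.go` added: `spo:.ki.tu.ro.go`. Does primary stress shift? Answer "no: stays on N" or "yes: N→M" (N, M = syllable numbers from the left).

Base `spo:.ki.tu` (3 syllables):
  Weights: 1 spo: L, 2 ki L, 3 tu L.
  No heavy syllable in the domain; default to the final syllable = syllable 3.
  → primary stress on syllable 3.
Suffixed `spo:.ki.tu.ro.go` (5 syllables):
  Weights: 1 spo: L, 2 ki L, 3 tu L, 4 ro L, 5 go L.
  No heavy syllable in the domain; default to the final syllable = syllable 5.
  → primary stress on syllable 5.

yes: 3→5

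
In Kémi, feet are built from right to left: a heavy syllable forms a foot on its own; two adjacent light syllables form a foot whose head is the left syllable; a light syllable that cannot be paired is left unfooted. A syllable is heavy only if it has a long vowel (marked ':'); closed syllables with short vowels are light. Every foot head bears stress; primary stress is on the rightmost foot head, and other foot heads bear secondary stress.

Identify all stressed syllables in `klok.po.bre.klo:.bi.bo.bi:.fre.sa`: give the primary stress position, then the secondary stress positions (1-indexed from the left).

Weights: 1 klok L, 2 po L, 3 bre L, 4 klo: H, 5 bi L, 6 bo L, 7 bi: H, 8 fre L, 9 sa L.
Parse right to left (heavy = foot alone; LL = one foot; stranded L unfooted): klok (ˈpo.bre) (ˈklo:) (ˈbi.bo) (ˈbi:) (ˈfre.sa).
Foot heads: 2, 4, 5, 7, 8.
Primary stress on the rightmost head = syllable 8.
Secondary stress on 2, 4, 5, 7: klok.ˌpo.bre.ˌklo:.ˌbi.bo.ˌbi:.ˈfre.sa.

primary 8, secondary 2, 4, 5, 7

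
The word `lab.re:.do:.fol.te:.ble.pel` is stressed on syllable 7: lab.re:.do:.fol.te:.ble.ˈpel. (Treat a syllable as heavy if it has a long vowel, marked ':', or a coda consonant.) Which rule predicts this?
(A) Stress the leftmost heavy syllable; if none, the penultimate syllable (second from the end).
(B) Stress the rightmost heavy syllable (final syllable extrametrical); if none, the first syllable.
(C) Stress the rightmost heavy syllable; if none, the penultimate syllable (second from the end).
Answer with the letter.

Rule A → syllable 1 (observed: 7).
Rule B → syllable 5 (observed: 7).
Rule C → syllable 7 ✓.

C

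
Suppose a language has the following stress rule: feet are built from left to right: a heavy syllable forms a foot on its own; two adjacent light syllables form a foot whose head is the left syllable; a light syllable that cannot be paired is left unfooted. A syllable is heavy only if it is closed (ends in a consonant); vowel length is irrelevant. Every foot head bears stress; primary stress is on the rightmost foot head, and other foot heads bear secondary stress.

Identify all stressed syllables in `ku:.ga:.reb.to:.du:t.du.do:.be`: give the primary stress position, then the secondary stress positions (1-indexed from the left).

primary 6, secondary 1, 3, 5

Weights: 1 ku: L, 2 ga: L, 3 reb H, 4 to: L, 5 du:t H, 6 du L, 7 do: L, 8 be L.
Parse left to right (heavy = foot alone; LL = one foot; stranded L unfooted): (ˈku:.ga:) (ˈreb) to: (ˈdu:t) (ˈdu.do:) be.
Foot heads: 1, 3, 5, 6.
Primary stress on the rightmost head = syllable 6.
Secondary stress on 1, 3, 5: ˌku:.ga:.ˌreb.to:.ˌdu:t.ˈdu.do:.be.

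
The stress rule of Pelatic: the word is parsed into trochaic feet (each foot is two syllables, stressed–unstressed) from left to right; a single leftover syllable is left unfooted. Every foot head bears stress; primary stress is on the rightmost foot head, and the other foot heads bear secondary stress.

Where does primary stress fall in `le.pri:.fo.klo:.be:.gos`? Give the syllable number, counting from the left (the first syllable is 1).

Parse left to right into trochaic (ˈσσ) feet: (ˈle.pri:) (ˈfo.klo:) (ˈbe:.gos).
Foot heads (stressed positions): 1, 3, 5.
End Rule Rightmost: primary stress on the rightmost head = syllable 5.
Primary stress: syllable 5 → le.pri:.fo.klo:.ˈbe:.gos.

5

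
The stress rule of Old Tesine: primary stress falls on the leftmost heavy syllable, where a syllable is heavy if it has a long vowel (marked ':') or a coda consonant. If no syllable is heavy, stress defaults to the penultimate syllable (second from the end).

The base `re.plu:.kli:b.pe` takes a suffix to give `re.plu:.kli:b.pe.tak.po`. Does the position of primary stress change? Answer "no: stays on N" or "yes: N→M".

no: stays on 2

Base `re.plu:.kli:b.pe` (4 syllables):
  Weights: 1 re L, 2 plu: H, 3 kli:b H, 4 pe L.
  Heavy syllables in the domain: 2, 3. The leftmost is syllable 2 (plu:).
  → primary stress on syllable 2.
Suffixed `re.plu:.kli:b.pe.tak.po` (6 syllables):
  Weights: 1 re L, 2 plu: H, 3 kli:b H, 4 pe L, 5 tak H, 6 po L.
  Heavy syllables in the domain: 2, 3, 5. The leftmost is syllable 2 (plu:).
  → primary stress on syllable 2.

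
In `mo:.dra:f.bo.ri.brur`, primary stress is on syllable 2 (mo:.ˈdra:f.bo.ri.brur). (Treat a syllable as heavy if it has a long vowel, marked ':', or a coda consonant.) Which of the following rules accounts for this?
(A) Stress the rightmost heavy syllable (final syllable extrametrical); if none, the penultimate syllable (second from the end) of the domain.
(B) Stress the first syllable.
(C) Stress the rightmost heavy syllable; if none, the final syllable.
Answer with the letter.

Rule A → syllable 2 ✓.
Rule B → syllable 1 (observed: 2).
Rule C → syllable 5 (observed: 2).

A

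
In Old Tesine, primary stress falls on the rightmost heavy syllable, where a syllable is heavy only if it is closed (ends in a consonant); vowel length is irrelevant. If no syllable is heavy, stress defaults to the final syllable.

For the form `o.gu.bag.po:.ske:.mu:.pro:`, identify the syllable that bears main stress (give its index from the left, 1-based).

Weights: 1 o L, 2 gu L, 3 bag H, 4 po: L, 5 ske: L, 6 mu: L, 7 pro: L.
Heavy syllables in the domain: 3. The rightmost is syllable 3 (bag).
Primary stress: syllable 3 → o.gu.ˈbag.po:.ske:.mu:.pro:.

3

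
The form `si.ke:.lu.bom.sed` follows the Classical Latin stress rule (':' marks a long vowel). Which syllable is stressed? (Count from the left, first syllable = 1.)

4

Classical Latin: stress the penult if heavy (long vowel or closed), else the antepenult.
Weights: 3 lu L, 4 bom H, 5 sed H.
The penult (syllable 4, bom) is heavy, so it takes stress.
Stress on syllable 4: si.ke:.lu.ˈbom.sed.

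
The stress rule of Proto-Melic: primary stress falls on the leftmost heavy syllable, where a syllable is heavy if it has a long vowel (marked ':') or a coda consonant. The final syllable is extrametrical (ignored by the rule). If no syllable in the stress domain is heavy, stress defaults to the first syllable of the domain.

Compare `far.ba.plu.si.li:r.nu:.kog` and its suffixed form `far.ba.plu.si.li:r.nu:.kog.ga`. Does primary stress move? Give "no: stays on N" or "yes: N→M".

Base `far.ba.plu.si.li:r.nu:.kog` (7 syllables):
  The final syllable (7, kog) is extrametrical; the stress domain is syllables 1–6.
  Weights: 1 far H, 2 ba L, 3 plu L, 4 si L, 5 li:r H, 6 nu: H.
  Heavy syllables in the domain: 1, 5, 6. The leftmost is syllable 1 (far).
  → primary stress on syllable 1.
Suffixed `far.ba.plu.si.li:r.nu:.kog.ga` (8 syllables):
  The final syllable (8, ga) is extrametrical; the stress domain is syllables 1–7.
  Weights: 1 far H, 2 ba L, 3 plu L, 4 si L, 5 li:r H, 6 nu: H, 7 kog H.
  Heavy syllables in the domain: 1, 5, 6, 7. The leftmost is syllable 1 (far).
  → primary stress on syllable 1.

no: stays on 1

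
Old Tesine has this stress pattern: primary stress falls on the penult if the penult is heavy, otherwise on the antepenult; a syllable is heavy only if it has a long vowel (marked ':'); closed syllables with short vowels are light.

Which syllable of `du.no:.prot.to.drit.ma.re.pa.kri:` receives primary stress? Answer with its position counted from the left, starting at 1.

7

Weights: 7 re L, 8 pa L, 9 kri: H.
The penult (syllable 8, pa) is light, so stress falls on the antepenult (syllable 7, re).
Primary stress: syllable 7 → du.no:.prot.to.drit.ma.ˈre.pa.kri:.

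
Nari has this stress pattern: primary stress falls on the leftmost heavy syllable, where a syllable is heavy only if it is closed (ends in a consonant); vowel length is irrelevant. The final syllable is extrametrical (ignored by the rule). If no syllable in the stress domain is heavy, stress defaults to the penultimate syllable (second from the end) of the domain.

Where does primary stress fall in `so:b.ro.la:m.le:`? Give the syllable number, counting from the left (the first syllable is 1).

1

The final syllable (4, le:) is extrametrical; the stress domain is syllables 1–3.
Weights: 1 so:b H, 2 ro L, 3 la:m H.
Heavy syllables in the domain: 1, 3. The leftmost is syllable 1 (so:b).
Primary stress: syllable 1 → ˈso:b.ro.la:m.le:.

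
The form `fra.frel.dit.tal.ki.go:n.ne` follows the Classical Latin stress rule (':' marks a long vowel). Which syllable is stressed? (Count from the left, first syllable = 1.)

Classical Latin: stress the penult if heavy (long vowel or closed), else the antepenult.
Weights: 5 ki L, 6 go:n H, 7 ne L.
The penult (syllable 6, go:n) is heavy, so it takes stress.
Stress on syllable 6: fra.frel.dit.tal.ki.ˈgo:n.ne.

6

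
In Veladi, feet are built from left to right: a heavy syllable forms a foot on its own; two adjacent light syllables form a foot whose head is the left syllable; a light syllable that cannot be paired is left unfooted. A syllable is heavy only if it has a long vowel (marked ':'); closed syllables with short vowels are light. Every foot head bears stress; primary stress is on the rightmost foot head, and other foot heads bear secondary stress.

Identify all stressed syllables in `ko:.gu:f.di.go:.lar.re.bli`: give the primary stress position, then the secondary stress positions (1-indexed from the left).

Weights: 1 ko: H, 2 gu:f H, 3 di L, 4 go: H, 5 lar L, 6 re L, 7 bli L.
Parse left to right (heavy = foot alone; LL = one foot; stranded L unfooted): (ˈko:) (ˈgu:f) di (ˈgo:) (ˈlar.re) bli.
Foot heads: 1, 2, 4, 5.
Primary stress on the rightmost head = syllable 5.
Secondary stress on 1, 2, 4: ˌko:.ˌgu:f.di.ˌgo:.ˈlar.re.bli.

primary 5, secondary 1, 2, 4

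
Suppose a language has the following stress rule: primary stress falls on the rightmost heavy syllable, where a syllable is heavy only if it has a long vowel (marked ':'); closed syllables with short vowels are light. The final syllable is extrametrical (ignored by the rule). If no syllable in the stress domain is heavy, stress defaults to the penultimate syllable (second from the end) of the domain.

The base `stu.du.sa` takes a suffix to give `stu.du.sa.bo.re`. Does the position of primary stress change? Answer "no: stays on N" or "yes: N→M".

yes: 1→3

Base `stu.du.sa` (3 syllables):
  The final syllable (3, sa) is extrametrical; the stress domain is syllables 1–2.
  Weights: 1 stu L, 2 du L.
  No heavy syllable in the domain; default to the penultimate syllable (second from the end) of the domain = syllable 1.
  → primary stress on syllable 1.
Suffixed `stu.du.sa.bo.re` (5 syllables):
  The final syllable (5, re) is extrametrical; the stress domain is syllables 1–4.
  Weights: 1 stu L, 2 du L, 3 sa L, 4 bo L.
  No heavy syllable in the domain; default to the penultimate syllable (second from the end) of the domain = syllable 3.
  → primary stress on syllable 3.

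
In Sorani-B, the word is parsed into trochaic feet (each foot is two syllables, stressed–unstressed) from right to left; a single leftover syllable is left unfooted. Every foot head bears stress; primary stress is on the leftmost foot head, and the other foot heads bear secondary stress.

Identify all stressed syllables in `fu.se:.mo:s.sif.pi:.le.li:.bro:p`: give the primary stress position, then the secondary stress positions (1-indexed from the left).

primary 1, secondary 3, 5, 7

Parse right to left into trochaic (ˈσσ) feet: (ˈfu.se:) (ˈmo:s.sif) (ˈpi:.le) (ˈli:.bro:p).
Foot heads (stressed positions): 1, 3, 5, 7.
End Rule Leftmost: primary stress on the leftmost head = syllable 1.
Secondary stress on 3, 5, 7: ˈfu.se:.ˌmo:s.sif.ˌpi:.le.ˌli:.bro:p.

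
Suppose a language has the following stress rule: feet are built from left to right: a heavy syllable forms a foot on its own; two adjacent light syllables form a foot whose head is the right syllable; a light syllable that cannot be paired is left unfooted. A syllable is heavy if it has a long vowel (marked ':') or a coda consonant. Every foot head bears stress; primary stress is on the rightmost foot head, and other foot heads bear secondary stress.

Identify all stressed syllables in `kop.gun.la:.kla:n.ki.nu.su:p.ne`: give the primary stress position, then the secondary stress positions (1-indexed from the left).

Weights: 1 kop H, 2 gun H, 3 la: H, 4 kla:n H, 5 ki L, 6 nu L, 7 su:p H, 8 ne L.
Parse left to right (heavy = foot alone; LL = one foot; stranded L unfooted): (ˈkop) (ˈgun) (ˈla:) (ˈkla:n) (ki.ˈnu) (ˈsu:p) ne.
Foot heads: 1, 2, 3, 4, 6, 7.
Primary stress on the rightmost head = syllable 7.
Secondary stress on 1, 2, 3, 4, 6: ˌkop.ˌgun.ˌla:.ˌkla:n.ki.ˌnu.ˈsu:p.ne.

primary 7, secondary 1, 2, 3, 4, 6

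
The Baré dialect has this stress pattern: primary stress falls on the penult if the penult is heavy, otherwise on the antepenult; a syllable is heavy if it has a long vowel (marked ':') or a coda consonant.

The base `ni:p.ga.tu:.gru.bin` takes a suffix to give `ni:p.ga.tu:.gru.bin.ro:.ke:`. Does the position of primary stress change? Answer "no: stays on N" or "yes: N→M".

Base `ni:p.ga.tu:.gru.bin` (5 syllables):
  Weights: 3 tu: H, 4 gru L, 5 bin H.
  The penult (syllable 4, gru) is light, so stress falls on the antepenult (syllable 3, tu:).
  → primary stress on syllable 3.
Suffixed `ni:p.ga.tu:.gru.bin.ro:.ke:` (7 syllables):
  Weights: 5 bin H, 6 ro: H, 7 ke: H.
  The penult (syllable 6, ro:) is heavy, so it takes stress.
  → primary stress on syllable 6.

yes: 3→6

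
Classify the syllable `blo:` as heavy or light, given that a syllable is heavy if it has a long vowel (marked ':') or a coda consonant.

heavy

`blo:`: long vowel, open (no coda). Long vowel → heavy.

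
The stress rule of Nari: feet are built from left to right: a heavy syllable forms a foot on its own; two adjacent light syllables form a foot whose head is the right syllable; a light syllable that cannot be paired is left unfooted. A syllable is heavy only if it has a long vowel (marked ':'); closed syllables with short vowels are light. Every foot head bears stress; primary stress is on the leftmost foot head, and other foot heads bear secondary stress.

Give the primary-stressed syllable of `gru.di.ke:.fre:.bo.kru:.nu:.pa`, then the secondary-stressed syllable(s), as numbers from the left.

primary 2, secondary 3, 4, 6, 7

Weights: 1 gru L, 2 di L, 3 ke: H, 4 fre: H, 5 bo L, 6 kru: H, 7 nu: H, 8 pa L.
Parse left to right (heavy = foot alone; LL = one foot; stranded L unfooted): (gru.ˈdi) (ˈke:) (ˈfre:) bo (ˈkru:) (ˈnu:) pa.
Foot heads: 2, 3, 4, 6, 7.
Primary stress on the leftmost head = syllable 2.
Secondary stress on 3, 4, 6, 7: gru.ˈdi.ˌke:.ˌfre:.bo.ˌkru:.ˌnu:.pa.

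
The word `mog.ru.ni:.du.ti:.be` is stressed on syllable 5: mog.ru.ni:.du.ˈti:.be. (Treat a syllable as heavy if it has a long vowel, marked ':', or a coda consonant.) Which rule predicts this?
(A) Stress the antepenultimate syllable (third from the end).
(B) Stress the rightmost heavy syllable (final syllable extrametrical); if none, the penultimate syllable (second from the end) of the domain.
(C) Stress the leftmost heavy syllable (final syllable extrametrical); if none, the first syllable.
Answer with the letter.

Rule A → syllable 4 (observed: 5).
Rule B → syllable 5 ✓.
Rule C → syllable 1 (observed: 5).

B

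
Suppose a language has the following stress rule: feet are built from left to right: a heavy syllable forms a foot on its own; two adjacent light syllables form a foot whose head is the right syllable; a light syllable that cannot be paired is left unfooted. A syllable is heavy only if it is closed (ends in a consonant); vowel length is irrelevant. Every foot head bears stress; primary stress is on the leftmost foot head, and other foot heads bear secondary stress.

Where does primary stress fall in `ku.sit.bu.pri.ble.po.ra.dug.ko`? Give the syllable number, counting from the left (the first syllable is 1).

2

Weights: 1 ku L, 2 sit H, 3 bu L, 4 pri L, 5 ble L, 6 po L, 7 ra L, 8 dug H, 9 ko L.
Parse left to right (heavy = foot alone; LL = one foot; stranded L unfooted): ku (ˈsit) (bu.ˈpri) (ble.ˈpo) ra (ˈdug) ko.
Foot heads: 2, 4, 6, 8.
Primary stress on the leftmost head = syllable 2.
Primary stress: syllable 2 → ku.ˈsit.bu.pri.ble.po.ra.dug.ko.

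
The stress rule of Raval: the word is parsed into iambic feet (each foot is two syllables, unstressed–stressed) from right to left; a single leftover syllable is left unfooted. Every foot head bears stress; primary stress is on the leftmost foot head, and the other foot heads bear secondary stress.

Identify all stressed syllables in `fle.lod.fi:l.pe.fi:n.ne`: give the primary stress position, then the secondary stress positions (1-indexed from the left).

Parse right to left into iambic (σˈσ) feet: (fle.ˈlod) (fi:l.ˈpe) (fi:n.ˈne).
Foot heads (stressed positions): 2, 4, 6.
End Rule Leftmost: primary stress on the leftmost head = syllable 2.
Secondary stress on 4, 6: fle.ˈlod.fi:l.ˌpe.fi:n.ˌne.

primary 2, secondary 4, 6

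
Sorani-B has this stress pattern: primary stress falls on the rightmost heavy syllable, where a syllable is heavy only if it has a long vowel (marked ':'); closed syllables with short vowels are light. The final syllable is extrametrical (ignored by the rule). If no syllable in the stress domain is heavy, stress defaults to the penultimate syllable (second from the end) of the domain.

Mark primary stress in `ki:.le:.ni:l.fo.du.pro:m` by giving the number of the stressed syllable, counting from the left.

The final syllable (6, pro:m) is extrametrical; the stress domain is syllables 1–5.
Weights: 1 ki: H, 2 le: H, 3 ni:l H, 4 fo L, 5 du L.
Heavy syllables in the domain: 1, 2, 3. The rightmost is syllable 3 (ni:l).
Primary stress: syllable 3 → ki:.le:.ˈni:l.fo.du.pro:m.

3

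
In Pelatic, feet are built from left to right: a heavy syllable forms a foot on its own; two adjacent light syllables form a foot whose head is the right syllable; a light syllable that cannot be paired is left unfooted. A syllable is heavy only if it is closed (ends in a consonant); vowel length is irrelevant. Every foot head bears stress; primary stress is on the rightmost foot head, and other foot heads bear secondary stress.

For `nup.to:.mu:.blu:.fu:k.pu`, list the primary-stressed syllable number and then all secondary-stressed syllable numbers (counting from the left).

Weights: 1 nup H, 2 to: L, 3 mu: L, 4 blu: L, 5 fu:k H, 6 pu L.
Parse left to right (heavy = foot alone; LL = one foot; stranded L unfooted): (ˈnup) (to:.ˈmu:) blu: (ˈfu:k) pu.
Foot heads: 1, 3, 5.
Primary stress on the rightmost head = syllable 5.
Secondary stress on 1, 3: ˌnup.to:.ˌmu:.blu:.ˈfu:k.pu.

primary 5, secondary 1, 3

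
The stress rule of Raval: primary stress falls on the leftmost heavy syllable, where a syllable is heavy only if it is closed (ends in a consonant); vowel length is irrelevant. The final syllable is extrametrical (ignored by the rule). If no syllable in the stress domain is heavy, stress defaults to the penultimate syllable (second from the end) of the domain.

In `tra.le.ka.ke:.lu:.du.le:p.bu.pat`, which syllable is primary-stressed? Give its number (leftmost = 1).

The final syllable (9, pat) is extrametrical; the stress domain is syllables 1–8.
Weights: 1 tra L, 2 le L, 3 ka L, 4 ke: L, 5 lu: L, 6 du L, 7 le:p H, 8 bu L.
Heavy syllables in the domain: 7. The leftmost is syllable 7 (le:p).
Primary stress: syllable 7 → tra.le.ka.ke:.lu:.du.ˈle:p.bu.pat.

7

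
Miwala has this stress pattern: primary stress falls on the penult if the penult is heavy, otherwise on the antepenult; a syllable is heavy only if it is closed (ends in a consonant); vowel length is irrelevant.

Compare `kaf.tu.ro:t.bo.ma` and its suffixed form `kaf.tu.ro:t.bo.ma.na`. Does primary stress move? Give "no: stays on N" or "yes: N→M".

yes: 3→4

Base `kaf.tu.ro:t.bo.ma` (5 syllables):
  Weights: 3 ro:t H, 4 bo L, 5 ma L.
  The penult (syllable 4, bo) is light, so stress falls on the antepenult (syllable 3, ro:t).
  → primary stress on syllable 3.
Suffixed `kaf.tu.ro:t.bo.ma.na` (6 syllables):
  Weights: 4 bo L, 5 ma L, 6 na L.
  The penult (syllable 5, ma) is light, so stress falls on the antepenult (syllable 4, bo).
  → primary stress on syllable 4.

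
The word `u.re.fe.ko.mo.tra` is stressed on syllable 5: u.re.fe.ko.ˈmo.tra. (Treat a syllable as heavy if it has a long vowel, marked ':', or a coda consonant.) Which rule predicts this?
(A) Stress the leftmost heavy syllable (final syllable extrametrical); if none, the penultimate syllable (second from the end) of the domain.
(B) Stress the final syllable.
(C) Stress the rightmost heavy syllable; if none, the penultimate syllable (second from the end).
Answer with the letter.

Rule A → syllable 4 (observed: 5).
Rule B → syllable 6 (observed: 5).
Rule C → syllable 5 ✓.

C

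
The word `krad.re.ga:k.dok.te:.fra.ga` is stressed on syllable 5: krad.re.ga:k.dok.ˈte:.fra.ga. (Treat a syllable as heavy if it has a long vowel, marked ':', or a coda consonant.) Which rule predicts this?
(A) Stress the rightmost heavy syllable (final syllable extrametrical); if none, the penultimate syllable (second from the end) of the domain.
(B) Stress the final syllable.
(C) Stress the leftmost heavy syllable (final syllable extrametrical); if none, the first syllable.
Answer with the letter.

Rule A → syllable 5 ✓.
Rule B → syllable 7 (observed: 5).
Rule C → syllable 1 (observed: 5).

A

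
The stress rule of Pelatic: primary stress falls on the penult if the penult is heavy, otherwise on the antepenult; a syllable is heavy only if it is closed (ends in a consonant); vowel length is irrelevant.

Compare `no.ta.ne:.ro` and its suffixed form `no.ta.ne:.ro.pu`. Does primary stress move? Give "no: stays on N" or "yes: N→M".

yes: 2→3

Base `no.ta.ne:.ro` (4 syllables):
  Weights: 2 ta L, 3 ne: L, 4 ro L.
  The penult (syllable 3, ne:) is light, so stress falls on the antepenult (syllable 2, ta).
  → primary stress on syllable 2.
Suffixed `no.ta.ne:.ro.pu` (5 syllables):
  Weights: 3 ne: L, 4 ro L, 5 pu L.
  The penult (syllable 4, ro) is light, so stress falls on the antepenult (syllable 3, ne:).
  → primary stress on syllable 3.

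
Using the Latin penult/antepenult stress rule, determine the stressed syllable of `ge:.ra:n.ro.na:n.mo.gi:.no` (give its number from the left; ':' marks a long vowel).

Classical Latin: stress the penult if heavy (long vowel or closed), else the antepenult.
Weights: 5 mo L, 6 gi: H, 7 no L.
The penult (syllable 6, gi:) is heavy, so it takes stress.
Stress on syllable 6: ge:.ra:n.ro.na:n.mo.ˈgi:.no.

6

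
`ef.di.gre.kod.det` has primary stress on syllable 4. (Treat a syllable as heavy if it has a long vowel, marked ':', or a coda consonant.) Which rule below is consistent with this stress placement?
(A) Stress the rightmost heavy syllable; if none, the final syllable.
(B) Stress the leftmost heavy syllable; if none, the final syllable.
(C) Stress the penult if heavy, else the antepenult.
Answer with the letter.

Rule A → syllable 5 (observed: 4).
Rule B → syllable 1 (observed: 4).
Rule C → syllable 4 ✓.

C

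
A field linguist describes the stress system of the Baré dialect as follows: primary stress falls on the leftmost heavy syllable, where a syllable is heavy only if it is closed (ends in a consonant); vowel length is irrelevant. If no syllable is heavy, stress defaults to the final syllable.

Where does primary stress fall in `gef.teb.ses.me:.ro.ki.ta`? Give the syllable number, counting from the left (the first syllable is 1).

Weights: 1 gef H, 2 teb H, 3 ses H, 4 me: L, 5 ro L, 6 ki L, 7 ta L.
Heavy syllables in the domain: 1, 2, 3. The leftmost is syllable 1 (gef).
Primary stress: syllable 1 → ˈgef.teb.ses.me:.ro.ki.ta.

1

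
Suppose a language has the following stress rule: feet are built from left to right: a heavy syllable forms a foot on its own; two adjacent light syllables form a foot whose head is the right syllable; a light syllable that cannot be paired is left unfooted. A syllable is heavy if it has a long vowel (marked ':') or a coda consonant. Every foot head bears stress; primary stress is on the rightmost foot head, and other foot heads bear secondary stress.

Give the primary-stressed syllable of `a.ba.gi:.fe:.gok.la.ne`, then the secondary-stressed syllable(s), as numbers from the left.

Weights: 1 a L, 2 ba L, 3 gi: H, 4 fe: H, 5 gok H, 6 la L, 7 ne L.
Parse left to right (heavy = foot alone; LL = one foot; stranded L unfooted): (a.ˈba) (ˈgi:) (ˈfe:) (ˈgok) (la.ˈne).
Foot heads: 2, 3, 4, 5, 7.
Primary stress on the rightmost head = syllable 7.
Secondary stress on 2, 3, 4, 5: a.ˌba.ˌgi:.ˌfe:.ˌgok.la.ˈne.

primary 7, secondary 2, 3, 4, 5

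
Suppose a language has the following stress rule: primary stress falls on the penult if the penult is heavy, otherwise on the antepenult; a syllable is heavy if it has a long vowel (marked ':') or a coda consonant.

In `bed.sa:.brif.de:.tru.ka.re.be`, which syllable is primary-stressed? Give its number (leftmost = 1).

Weights: 6 ka L, 7 re L, 8 be L.
The penult (syllable 7, re) is light, so stress falls on the antepenult (syllable 6, ka).
Primary stress: syllable 6 → bed.sa:.brif.de:.tru.ˈka.re.be.

6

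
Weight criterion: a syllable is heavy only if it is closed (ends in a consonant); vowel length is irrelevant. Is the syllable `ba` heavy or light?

`ba`: short vowel, open (no coda). Open (no coda) → light.

light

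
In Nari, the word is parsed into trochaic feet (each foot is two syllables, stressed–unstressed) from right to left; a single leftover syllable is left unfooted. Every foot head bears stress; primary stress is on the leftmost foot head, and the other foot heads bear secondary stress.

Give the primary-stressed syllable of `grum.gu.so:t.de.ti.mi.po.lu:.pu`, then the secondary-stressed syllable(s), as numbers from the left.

primary 2, secondary 4, 6, 8

Parse right to left into trochaic (ˈσσ) feet: grum (ˈgu.so:t) (ˈde.ti) (ˈmi.po) (ˈlu:.pu). Syllable 1 is left unfooted.
Foot heads (stressed positions): 2, 4, 6, 8.
End Rule Leftmost: primary stress on the leftmost head = syllable 2.
Secondary stress on 4, 6, 8: grum.ˈgu.so:t.ˌde.ti.ˌmi.po.ˌlu:.pu.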